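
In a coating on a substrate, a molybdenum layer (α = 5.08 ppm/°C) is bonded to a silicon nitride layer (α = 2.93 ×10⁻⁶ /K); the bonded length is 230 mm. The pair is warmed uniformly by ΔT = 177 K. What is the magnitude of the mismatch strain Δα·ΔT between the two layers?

3.81×10⁻⁴

Δα = |5.08 − 2.93|×10⁻⁶/K = 2.15×10⁻⁶/K.
Mismatch strain = Δα·ΔT = 2.15×10⁻⁶ × 177.0 = 3.81×10⁻⁴.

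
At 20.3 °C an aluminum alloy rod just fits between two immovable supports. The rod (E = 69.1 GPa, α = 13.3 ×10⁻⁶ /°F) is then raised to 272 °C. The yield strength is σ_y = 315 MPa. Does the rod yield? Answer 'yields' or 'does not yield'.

α = 13.3×10⁻⁶/°F × 9/5 = 23.9×10⁻⁶/K.
ΔT = 251.7 K. Constrained thermal stress σ = E·α·ΔT = 69.10×10³ MPa × 23.9×10⁻⁶ × 251.7 = 416 MPa (compressive).
Compare to σ_y = 315 MPa: σ ≥ σ_y, so it yields.

yields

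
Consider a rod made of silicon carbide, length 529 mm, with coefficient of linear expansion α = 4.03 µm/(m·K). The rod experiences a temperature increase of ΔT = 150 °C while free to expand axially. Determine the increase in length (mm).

ΔL = α·L₀·ΔT = 4.03×10⁻⁶ × 529 mm × 150.0 K = 0.320 mm.

0.320 mm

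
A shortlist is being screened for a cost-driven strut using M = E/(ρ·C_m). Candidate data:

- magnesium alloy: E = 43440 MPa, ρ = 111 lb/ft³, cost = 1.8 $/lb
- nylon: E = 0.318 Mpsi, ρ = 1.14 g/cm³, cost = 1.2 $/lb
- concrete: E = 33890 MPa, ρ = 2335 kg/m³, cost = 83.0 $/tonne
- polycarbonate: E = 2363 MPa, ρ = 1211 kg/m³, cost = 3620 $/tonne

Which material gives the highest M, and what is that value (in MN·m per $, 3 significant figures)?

concrete, M = 175 MN·m per $

Normalizing units and computing the index:
  magnesium alloy: E = 43.44 GPa, ρ = 1778 kg/m³, cost = 3.968 $/kg
  nylon: E = 2.193 GPa, ρ = 1140 kg/m³, cost = 2.646 $/kg
  concrete: E = 33.89 GPa, ρ = 2335 kg/m³, cost = 0.08300 $/kg
  polycarbonate: E = 2.363 GPa, ρ = 1211 kg/m³, cost = 3.620 $/kg
  concrete: M = 175 MN·m per $
  magnesium alloy: M = 6.16 MN·m per $
  nylon: M = 0.727 MN·m per $
  polycarbonate: M = 0.539 MN·m per $
Concrete has the largest M.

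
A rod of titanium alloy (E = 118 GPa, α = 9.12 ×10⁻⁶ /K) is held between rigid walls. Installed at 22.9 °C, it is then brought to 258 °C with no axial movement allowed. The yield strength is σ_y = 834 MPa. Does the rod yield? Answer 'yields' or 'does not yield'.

ΔT = 235.1 K. Constrained thermal stress σ = E·α·ΔT = 118.0×10³ MPa × 9.12×10⁻⁶ × 235.1 = 253 MPa (compressive).
Compare to σ_y = 834 MPa: σ < σ_y, so it does not yield.

does not yield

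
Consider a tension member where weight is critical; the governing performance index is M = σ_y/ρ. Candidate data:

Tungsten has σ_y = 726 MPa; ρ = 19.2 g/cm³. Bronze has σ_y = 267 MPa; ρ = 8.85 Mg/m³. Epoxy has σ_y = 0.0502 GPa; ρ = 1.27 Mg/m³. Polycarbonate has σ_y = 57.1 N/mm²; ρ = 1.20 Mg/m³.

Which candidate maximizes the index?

polycarbonate

Putting every candidate on a common basis:
  tungsten: σ_y = 726.0 MPa, ρ = 19200 kg/m³
  bronze: σ_y = 267.0 MPa, ρ = 8850 kg/m³
  epoxy: σ_y = 50.20 MPa, ρ = 1270 kg/m³
  polycarbonate: σ_y = 57.10 MPa, ρ = 1200 kg/m³
  polycarbonate: M = 47.6 kN·m/kg
  epoxy: M = 39.5 kN·m/kg
  tungsten: M = 37.8 kN·m/kg
  bronze: M = 30.2 kN·m/kg
Highest index: polycarbonate.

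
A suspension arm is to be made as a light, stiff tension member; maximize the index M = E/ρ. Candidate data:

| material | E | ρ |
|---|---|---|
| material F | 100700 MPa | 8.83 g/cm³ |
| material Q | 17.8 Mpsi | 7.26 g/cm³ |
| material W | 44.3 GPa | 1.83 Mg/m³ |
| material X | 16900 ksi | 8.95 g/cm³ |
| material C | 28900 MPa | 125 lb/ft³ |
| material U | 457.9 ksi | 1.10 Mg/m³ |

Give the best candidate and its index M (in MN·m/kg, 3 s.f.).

After converting to SI:
  material F: E = 100.7 GPa, ρ = 8830 kg/m³
  material Q: E = 122.7 GPa, ρ = 7260 kg/m³
  material W: E = 44.30 GPa, ρ = 1830 kg/m³
  material X: E = 116.5 GPa, ρ = 8950 kg/m³
  material C: E = 28.90 GPa, ρ = 2002 kg/m³
  material U: E = 3.157 GPa, ρ = 1100 kg/m³
  material W: M = 24.2 MN·m/kg
  material Q: M = 16.9 MN·m/kg
  material C: M = 14.4 MN·m/kg
  material X: M = 13.0 MN·m/kg
  material F: M = 11.4 MN·m/kg
  material U: M = 2.87 MN·m/kg
Material W ranks first.

material W, M = 24.2 MN·m/kg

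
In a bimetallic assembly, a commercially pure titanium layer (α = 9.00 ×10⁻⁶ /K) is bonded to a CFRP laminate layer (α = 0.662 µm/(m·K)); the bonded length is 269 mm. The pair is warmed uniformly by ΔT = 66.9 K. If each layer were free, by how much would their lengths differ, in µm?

150 µm

Δα = |9.00 − 0.662|×10⁻⁶/K = 8.34×10⁻⁶/K.
ΔL_mismatch = Δα·L·ΔT = 8.34×10⁻⁶ × 269.0 mm × 66.9 K = 150 µm.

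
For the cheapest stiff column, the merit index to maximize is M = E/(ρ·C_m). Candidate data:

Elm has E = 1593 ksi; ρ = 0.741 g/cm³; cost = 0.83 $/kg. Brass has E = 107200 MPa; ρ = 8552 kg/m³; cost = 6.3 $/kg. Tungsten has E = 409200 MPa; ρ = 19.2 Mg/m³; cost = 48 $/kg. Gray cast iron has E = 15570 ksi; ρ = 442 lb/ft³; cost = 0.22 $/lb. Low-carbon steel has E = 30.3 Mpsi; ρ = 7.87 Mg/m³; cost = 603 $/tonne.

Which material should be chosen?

Normalizing units and computing the index:
  elm: E = 10.98 GPa, ρ = 741.0 kg/m³, cost = 0.8300 $/kg
  brass: E = 107.2 GPa, ρ = 8552 kg/m³, cost = 6.300 $/kg
  tungsten: E = 409.2 GPa, ρ = 19200 kg/m³, cost = 48.00 $/kg
  gray cast iron: E = 107.4 GPa, ρ = 7080 kg/m³, cost = 0.4850 $/kg
  low-carbon steel: E = 208.9 GPa, ρ = 7870 kg/m³, cost = 0.6030 $/kg
  low-carbon steel: M = 44.0 MN·m per $
  gray cast iron: M = 31.3 MN·m per $
  elm: M = 17.9 MN·m per $
  brass: M = 1.99 MN·m per $
  tungsten: M = 0.444 MN·m per $
The maximum is for low-carbon steel.

low-carbon steel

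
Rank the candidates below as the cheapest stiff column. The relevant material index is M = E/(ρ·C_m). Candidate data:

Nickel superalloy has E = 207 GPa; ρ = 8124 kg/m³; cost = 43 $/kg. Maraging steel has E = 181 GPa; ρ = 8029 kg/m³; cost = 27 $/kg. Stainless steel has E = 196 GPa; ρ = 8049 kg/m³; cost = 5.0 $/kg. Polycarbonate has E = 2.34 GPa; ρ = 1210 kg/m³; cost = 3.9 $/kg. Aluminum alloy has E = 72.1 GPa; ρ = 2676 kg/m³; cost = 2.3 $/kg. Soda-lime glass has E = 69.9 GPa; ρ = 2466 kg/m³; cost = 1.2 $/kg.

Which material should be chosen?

Computing M directly (units already consistent):
  soda-lime glass: M = 23.6 MN·m per $
  aluminum alloy: M = 11.7 MN·m per $
  stainless steel: M = 4.87 MN·m per $
  maraging steel: M = 0.835 MN·m per $
  nickel superalloy: M = 0.593 MN·m per $
  polycarbonate: M = 0.496 MN·m per $
Highest index: soda-lime glass.

soda-lime glass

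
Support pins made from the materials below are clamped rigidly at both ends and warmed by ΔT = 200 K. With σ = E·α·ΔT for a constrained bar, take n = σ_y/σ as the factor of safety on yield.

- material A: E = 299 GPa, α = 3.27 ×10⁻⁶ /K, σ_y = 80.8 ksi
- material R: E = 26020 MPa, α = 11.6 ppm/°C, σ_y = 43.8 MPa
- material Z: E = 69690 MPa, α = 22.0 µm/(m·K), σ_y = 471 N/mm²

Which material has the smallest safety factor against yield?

With everything in SI (GPa, ×10⁻⁶/K, MPa):
  material A: E = 299.0, α = 3.27, σ_y = 557.1 → σ = 196 MPa, n = 2.85
  material R: E = 26.02, α = 11.6, σ_y = 43.80 → σ = 60.4 MPa, n = 0.726
  material Z: E = 69.69, α = 22.0, σ_y = 471.0 → σ = 307 MPa, n = 1.54
Smallest n: material R with n = 0.726.

material R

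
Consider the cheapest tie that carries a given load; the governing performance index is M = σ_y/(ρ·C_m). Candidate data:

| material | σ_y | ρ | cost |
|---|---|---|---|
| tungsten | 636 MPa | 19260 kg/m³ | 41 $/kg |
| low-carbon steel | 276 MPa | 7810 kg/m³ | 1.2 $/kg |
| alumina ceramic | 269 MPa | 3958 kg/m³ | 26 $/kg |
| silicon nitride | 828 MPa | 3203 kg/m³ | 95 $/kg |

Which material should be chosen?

Computing M directly (units already consistent):
  low-carbon steel: M = 29.4 kN·m per $
  silicon nitride: M = 2.72 kN·m per $
  alumina ceramic: M = 2.61 kN·m per $
  tungsten: M = 0.805 kN·m per $
Highest index: low-carbon steel.

low-carbon steel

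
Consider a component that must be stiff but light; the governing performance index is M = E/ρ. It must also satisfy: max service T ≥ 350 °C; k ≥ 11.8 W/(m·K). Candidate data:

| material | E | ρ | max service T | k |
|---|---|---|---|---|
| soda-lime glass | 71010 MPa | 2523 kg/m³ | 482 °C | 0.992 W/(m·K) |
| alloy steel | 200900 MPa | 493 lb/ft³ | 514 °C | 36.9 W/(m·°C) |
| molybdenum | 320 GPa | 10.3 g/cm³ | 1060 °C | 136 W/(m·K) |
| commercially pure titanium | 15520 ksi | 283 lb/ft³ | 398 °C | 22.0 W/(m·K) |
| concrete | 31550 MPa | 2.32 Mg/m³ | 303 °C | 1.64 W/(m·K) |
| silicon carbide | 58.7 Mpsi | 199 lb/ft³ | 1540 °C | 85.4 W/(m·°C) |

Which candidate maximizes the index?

silicon carbide

Screen on constraints: max service T ≥ 350 °C; k ≥ 11.8 W/(m·K). Survivors: alloy steel, molybdenum, commercially pure titanium, silicon carbide.
In SI units:
  alloy steel: E = 200.9 GPa, ρ = 7897 kg/m³
  molybdenum: E = 320.0 GPa, ρ = 10300 kg/m³
  commercially pure titanium: E = 107.0 GPa, ρ = 4533 kg/m³
  silicon carbide: E = 404.7 GPa, ρ = 3188 kg/m³
  silicon carbide: M = 127 MN·m/kg
  molybdenum: M = 31.1 MN·m/kg
  alloy steel: M = 25.4 MN·m/kg
  commercially pure titanium: M = 23.6 MN·m/kg
Highest index: silicon carbide.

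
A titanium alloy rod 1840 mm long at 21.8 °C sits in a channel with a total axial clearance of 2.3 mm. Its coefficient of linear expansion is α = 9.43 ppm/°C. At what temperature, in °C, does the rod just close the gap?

α·L₀·ΔT = 2.3 mm ⇒ ΔT = 2.3 / (9.43×10⁻⁶ × 1840.0) = 132.6 K.
T = 21.8 + 132.6 = 154.4 °C.

154 °C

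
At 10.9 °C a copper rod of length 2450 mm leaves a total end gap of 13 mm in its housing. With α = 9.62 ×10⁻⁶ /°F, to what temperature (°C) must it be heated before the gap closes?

α = 9.62×10⁻⁶/°F × 9/5 = 17.3×10⁻⁶/K.
α·L₀·ΔT = 13.0 mm ⇒ ΔT = 13.0 / (17.3×10⁻⁶ × 2450.0) = 306.4 K.
T = 10.9 + 306.4 = 317.3 °C.

317 °C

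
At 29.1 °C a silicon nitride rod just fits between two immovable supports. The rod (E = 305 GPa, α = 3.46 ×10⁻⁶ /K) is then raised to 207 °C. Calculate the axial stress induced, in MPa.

ΔT = 177.9 K. Constrained thermal stress σ = E·α·ΔT = 305.0×10³ MPa × 3.46×10⁻⁶ × 177.9 = 188 MPa (compressive).

188 MPa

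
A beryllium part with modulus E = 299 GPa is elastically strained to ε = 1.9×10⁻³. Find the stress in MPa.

568 MPa

σ = E·ε = 299000 MPa × 1.9×10⁻³ = 568 MPa.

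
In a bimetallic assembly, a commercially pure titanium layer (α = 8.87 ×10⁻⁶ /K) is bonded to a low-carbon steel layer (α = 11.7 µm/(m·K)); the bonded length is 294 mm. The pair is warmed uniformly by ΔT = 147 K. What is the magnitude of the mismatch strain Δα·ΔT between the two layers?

Δα = |8.87 − 11.7|×10⁻⁶/K = 2.83×10⁻⁶/K.
Mismatch strain = Δα·ΔT = 2.83×10⁻⁶ × 147.0 = 4.16×10⁻⁴.

4.16×10⁻⁴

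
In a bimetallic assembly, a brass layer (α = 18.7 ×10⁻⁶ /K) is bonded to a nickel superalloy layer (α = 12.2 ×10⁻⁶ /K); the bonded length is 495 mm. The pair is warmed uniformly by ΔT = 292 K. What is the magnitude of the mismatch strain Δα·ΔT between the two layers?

1.90×10⁻³

Δα = |18.7 − 12.2|×10⁻⁶/K = 6.50×10⁻⁶/K.
Mismatch strain = Δα·ΔT = 6.50×10⁻⁶ × 292.0 = 1.90×10⁻³.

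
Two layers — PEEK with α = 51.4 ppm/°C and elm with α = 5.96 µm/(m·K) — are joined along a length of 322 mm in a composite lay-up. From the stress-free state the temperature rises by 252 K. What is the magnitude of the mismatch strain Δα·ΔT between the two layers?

0.0115

Δα = |51.4 − 5.96|×10⁻⁶/K = 45.4×10⁻⁶/K.
Mismatch strain = Δα·ΔT = 45.4×10⁻⁶ × 252.0 = 0.0115.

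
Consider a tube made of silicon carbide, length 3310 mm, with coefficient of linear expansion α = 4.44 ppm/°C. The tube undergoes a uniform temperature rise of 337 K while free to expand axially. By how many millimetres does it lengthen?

ΔL = α·L₀·ΔT = 4.44×10⁻⁶ × 3310 mm × 337.0 K = 4.95 mm.

4.95 mm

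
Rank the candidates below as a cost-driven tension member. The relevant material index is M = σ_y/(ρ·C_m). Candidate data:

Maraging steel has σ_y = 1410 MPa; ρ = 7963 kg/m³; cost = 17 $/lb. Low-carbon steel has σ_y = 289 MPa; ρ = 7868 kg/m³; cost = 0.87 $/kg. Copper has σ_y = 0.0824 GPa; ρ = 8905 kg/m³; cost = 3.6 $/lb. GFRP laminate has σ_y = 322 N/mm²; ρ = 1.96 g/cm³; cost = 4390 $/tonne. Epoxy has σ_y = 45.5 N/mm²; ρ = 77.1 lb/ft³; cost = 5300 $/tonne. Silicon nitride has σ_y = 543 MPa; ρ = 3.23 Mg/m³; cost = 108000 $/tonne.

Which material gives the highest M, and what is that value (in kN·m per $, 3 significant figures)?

In SI units:
  maraging steel: σ_y = 1410 MPa, ρ = 7963 kg/m³, cost = 37.48 $/kg
  low-carbon steel: σ_y = 289.0 MPa, ρ = 7868 kg/m³, cost = 0.8700 $/kg
  copper: σ_y = 82.40 MPa, ρ = 8905 kg/m³, cost = 7.937 $/kg
  GFRP laminate: σ_y = 322.0 MPa, ρ = 1960 kg/m³, cost = 4.390 $/kg
  epoxy: σ_y = 45.50 MPa, ρ = 1235 kg/m³, cost = 5.300 $/kg
  silicon nitride: σ_y = 543.0 MPa, ρ = 3230 kg/m³, cost = 108.0 $/kg
  low-carbon steel: M = 42.2 kN·m per $
  GFRP laminate: M = 37.4 kN·m per $
  epoxy: M = 6.95 kN·m per $
  maraging steel: M = 4.72 kN·m per $
  silicon nitride: M = 1.56 kN·m per $
  copper: M = 1.17 kN·m per $
Low-carbon steel has the largest M.

low-carbon steel, M = 42.2 kN·m per $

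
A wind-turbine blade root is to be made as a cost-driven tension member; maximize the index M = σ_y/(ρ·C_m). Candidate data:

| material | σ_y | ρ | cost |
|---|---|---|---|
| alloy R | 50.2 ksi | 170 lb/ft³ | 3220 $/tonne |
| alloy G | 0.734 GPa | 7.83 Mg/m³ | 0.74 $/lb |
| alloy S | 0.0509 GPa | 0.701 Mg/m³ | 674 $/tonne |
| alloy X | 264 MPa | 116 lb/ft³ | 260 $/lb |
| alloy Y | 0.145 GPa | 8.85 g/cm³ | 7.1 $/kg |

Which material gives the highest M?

After converting to SI:
  alloy R: σ_y = 346.1 MPa, ρ = 2723 kg/m³, cost = 3.220 $/kg
  alloy G: σ_y = 734.0 MPa, ρ = 7830 kg/m³, cost = 1.631 $/kg
  alloy S: σ_y = 50.90 MPa, ρ = 701.0 kg/m³, cost = 0.6740 $/kg
  alloy X: σ_y = 264.0 MPa, ρ = 1858 kg/m³, cost = 573.2 $/kg
  alloy Y: σ_y = 145.0 MPa, ρ = 8850 kg/m³, cost = 7.100 $/kg
  alloy S: M = 108 kN·m per $
  alloy G: M = 57.5 kN·m per $
  alloy R: M = 39.5 kN·m per $
  alloy Y: M = 2.31 kN·m per $
  alloy X: M = 0.248 kN·m per $
Alloy S has the largest M.

alloy S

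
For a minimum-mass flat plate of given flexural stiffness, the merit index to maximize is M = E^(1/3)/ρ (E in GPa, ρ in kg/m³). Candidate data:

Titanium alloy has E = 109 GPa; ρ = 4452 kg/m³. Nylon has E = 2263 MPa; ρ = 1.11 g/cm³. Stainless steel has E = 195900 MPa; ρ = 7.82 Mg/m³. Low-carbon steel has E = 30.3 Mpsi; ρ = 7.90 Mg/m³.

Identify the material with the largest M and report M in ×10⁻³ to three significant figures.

Putting every candidate on a common basis:
  titanium alloy: E = 109.0 GPa, ρ = 4452 kg/m³
  nylon: E = 2.263 GPa, ρ = 1110 kg/m³
  stainless steel: E = 195.9 GPa, ρ = 7820 kg/m³
  low-carbon steel: E = 208.9 GPa, ρ = 7900 kg/m³
  nylon: M = 1.18×10⁻³
  titanium alloy: M = 1.07×10⁻³
  low-carbon steel: M = 0.751×10⁻³
  stainless steel: M = 0.743×10⁻³
Nylon has the largest M.

nylon, M = 1.18×10⁻³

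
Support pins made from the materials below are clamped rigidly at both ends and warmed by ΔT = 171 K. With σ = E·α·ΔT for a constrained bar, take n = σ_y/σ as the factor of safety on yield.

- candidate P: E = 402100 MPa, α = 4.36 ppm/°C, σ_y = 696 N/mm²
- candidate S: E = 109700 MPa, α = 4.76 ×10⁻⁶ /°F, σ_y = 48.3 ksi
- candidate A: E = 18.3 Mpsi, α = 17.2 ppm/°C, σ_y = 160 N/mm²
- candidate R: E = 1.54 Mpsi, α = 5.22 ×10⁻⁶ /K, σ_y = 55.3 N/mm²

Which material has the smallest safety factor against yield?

With everything in SI (GPa, ×10⁻⁶/K, MPa):
  candidate P: E = 402.1, α = 4.36, σ_y = 696.0 → σ = 300 MPa, n = 2.32
  candidate S: E = 109.7, α = 8.57, σ_y = 333.0 → σ = 161 MPa, n = 2.07
  candidate A: E = 126.2, α = 17.2, σ_y = 160.0 → σ = 371 MPa, n = 0.431
  candidate R: E = 10.62, α = 5.22, σ_y = 55.30 → σ = 9.48 MPa, n = 5.83
Candidate A has the lowest safety factor, n = 0.431.

candidate A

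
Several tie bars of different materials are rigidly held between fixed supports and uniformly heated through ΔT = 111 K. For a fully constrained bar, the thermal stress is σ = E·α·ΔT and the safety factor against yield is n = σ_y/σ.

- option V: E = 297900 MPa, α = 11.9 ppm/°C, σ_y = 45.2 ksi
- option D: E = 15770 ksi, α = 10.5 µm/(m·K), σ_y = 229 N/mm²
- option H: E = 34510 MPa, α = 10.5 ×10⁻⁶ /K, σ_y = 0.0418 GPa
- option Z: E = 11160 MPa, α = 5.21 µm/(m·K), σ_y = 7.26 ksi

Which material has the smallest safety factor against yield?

option V

Per material, after unit conversion:
  option V: E = 297.9, α = 11.9, σ_y = 311.6 → σ = 393 MPa, n = 0.792
  option D: E = 108.7, α = 10.5, σ_y = 229.0 → σ = 127 MPa, n = 1.81
  option H: E = 34.51, α = 10.5, σ_y = 41.80 → σ = 40.2 MPa, n = 1.04
  option Z: E = 11.16, α = 5.21, σ_y = 50.06 → σ = 6.45 MPa, n = 7.76
The minimum is option V at n = 0.792.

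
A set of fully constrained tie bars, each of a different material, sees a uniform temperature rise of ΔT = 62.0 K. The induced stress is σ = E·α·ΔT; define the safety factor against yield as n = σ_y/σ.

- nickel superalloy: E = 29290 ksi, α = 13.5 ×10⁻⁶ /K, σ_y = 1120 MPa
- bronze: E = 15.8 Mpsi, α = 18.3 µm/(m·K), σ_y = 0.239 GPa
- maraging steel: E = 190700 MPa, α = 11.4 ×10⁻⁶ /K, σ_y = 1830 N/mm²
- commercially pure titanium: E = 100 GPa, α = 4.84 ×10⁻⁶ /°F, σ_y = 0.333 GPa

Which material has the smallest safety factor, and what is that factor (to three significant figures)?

bronze, n = 1.93

With everything in SI (GPa, ×10⁻⁶/K, MPa):
  nickel superalloy: E = 201.9, α = 13.5, σ_y = 1120 → σ = 169 MPa, n = 6.63
  bronze: E = 108.9, α = 18.3, σ_y = 239.0 → σ = 124 MPa, n = 1.93
  maraging steel: E = 190.7, α = 11.4, σ_y = 1830 → σ = 135 MPa, n = 13.6
  commercially pure titanium: E = 100.0, α = 8.71, σ_y = 333.0 → σ = 54.0 MPa, n = 6.17
The minimum is bronze at n = 1.93.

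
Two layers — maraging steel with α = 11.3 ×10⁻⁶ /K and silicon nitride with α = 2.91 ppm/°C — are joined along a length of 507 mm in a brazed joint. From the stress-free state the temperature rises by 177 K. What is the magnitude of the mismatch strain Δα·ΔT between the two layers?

Δα = |11.3 − 2.91|×10⁻⁶/K = 8.39×10⁻⁶/K.
Mismatch strain = Δα·ΔT = 8.39×10⁻⁶ × 177.0 = 1.49×10⁻³.

1.49×10⁻³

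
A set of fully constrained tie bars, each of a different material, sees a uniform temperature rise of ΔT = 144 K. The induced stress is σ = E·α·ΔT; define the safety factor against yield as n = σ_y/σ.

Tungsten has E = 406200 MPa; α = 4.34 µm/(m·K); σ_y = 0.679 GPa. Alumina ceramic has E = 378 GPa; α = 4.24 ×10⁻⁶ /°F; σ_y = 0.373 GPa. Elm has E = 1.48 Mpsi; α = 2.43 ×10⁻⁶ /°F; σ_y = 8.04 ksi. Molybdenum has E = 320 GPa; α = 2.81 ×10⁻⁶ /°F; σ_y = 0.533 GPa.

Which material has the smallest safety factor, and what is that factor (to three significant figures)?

In consistent units (E in GPa, α in ×10⁻⁶/K, σ_y in MPa):
  tungsten: E = 406.2, α = 4.34, σ_y = 679.0 → σ = 254 MPa, n = 2.67
  alumina ceramic: E = 378.0, α = 7.63, σ_y = 373.0 → σ = 415 MPa, n = 0.898
  elm: E = 10.20, α = 4.37, σ_y = 55.43 → σ = 6.43 MPa, n = 8.62
  molybdenum: E = 320.0, α = 5.06, σ_y = 533.0 → σ = 233 MPa, n = 2.29
Smallest n: alumina ceramic with n = 0.898.

alumina ceramic, n = 0.898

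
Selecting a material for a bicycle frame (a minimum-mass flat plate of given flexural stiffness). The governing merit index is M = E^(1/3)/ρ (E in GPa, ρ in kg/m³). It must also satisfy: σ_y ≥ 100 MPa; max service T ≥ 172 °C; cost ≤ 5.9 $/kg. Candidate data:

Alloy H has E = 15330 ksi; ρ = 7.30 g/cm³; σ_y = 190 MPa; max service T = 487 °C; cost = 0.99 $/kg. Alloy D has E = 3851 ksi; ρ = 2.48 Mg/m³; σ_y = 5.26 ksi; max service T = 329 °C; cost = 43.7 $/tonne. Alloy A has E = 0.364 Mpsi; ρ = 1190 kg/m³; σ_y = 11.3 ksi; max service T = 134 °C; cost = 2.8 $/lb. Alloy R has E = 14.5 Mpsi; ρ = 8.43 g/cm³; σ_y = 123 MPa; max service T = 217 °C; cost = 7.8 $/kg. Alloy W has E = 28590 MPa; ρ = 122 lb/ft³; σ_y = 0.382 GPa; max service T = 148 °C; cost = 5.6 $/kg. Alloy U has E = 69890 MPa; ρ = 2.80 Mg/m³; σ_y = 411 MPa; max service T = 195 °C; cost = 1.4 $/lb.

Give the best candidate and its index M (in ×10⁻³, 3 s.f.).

Screen on constraints: σ_y ≥ 100 MPa; max service T ≥ 172 °C; cost ≤ 5.9 $/kg. Survivors: alloy H, alloy U.
After converting to SI:
  alloy H: E = 105.7 GPa, ρ = 7300 kg/m³
  alloy U: E = 69.89 GPa, ρ = 2800 kg/m³
  alloy U: M = 1.47×10⁻³
  alloy H: M = 0.648×10⁻³
Highest index: alloy U.

alloy U, M = 1.47×10⁻³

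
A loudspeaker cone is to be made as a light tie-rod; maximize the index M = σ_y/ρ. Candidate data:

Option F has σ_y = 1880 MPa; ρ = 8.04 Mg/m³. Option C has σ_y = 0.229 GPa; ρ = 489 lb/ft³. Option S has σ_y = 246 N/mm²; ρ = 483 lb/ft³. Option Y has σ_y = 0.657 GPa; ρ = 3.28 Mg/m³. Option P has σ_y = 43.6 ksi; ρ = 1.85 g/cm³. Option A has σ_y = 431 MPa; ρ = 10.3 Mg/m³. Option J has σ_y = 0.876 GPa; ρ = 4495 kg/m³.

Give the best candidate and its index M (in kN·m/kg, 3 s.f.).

Convert each candidate to consistent units, then evaluate M:
  option F: σ_y = 1880 MPa, ρ = 8040 kg/m³
  option C: σ_y = 229.0 MPa, ρ = 7833 kg/m³
  option S: σ_y = 246.0 MPa, ρ = 7737 kg/m³
  option Y: σ_y = 657.0 MPa, ρ = 3280 kg/m³
  option P: σ_y = 300.6 MPa, ρ = 1850 kg/m³
  option A: σ_y = 431.0 MPa, ρ = 10300 kg/m³
  option J: σ_y = 876.0 MPa, ρ = 4495 kg/m³
  option F: M = 234 kN·m/kg
  option Y: M = 200 kN·m/kg
  option J: M = 195 kN·m/kg
  option P: M = 162 kN·m/kg
  option A: M = 41.8 kN·m/kg
  option S: M = 31.8 kN·m/kg
  option C: M = 29.2 kN·m/kg
Option F ranks first.

option F, M = 234 kN·m/kg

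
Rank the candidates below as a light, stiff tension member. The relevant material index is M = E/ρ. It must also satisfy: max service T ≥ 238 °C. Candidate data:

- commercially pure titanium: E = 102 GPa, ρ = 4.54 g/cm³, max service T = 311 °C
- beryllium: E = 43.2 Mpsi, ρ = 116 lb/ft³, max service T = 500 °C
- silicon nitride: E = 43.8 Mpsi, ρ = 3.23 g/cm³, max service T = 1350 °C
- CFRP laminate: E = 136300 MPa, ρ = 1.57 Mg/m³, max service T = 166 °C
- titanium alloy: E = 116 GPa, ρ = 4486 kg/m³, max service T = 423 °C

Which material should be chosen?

beryllium

Screen on constraints: max service T ≥ 238 °C. Survivors: commercially pure titanium, beryllium, silicon nitride, titanium alloy.
Normalizing units and computing the index:
  commercially pure titanium: E = 102.0 GPa, ρ = 4540 kg/m³
  beryllium: E = 297.9 GPa, ρ = 1858 kg/m³
  silicon nitride: E = 302.0 GPa, ρ = 3230 kg/m³
  titanium alloy: E = 116.0 GPa, ρ = 4486 kg/m³
  beryllium: M = 160 MN·m/kg
  silicon nitride: M = 93.5 MN·m/kg
  titanium alloy: M = 25.9 MN·m/kg
  commercially pure titanium: M = 22.5 MN·m/kg
Beryllium has the largest M.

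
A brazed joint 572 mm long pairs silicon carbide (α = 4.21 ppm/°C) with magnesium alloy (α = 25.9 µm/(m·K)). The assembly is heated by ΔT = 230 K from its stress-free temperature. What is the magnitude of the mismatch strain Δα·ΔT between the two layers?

Δα = |4.21 − 25.9|×10⁻⁶/K = 21.7×10⁻⁶/K.
Mismatch strain = Δα·ΔT = 21.7×10⁻⁶ × 230.0 = 4.99×10⁻³.

4.99×10⁻³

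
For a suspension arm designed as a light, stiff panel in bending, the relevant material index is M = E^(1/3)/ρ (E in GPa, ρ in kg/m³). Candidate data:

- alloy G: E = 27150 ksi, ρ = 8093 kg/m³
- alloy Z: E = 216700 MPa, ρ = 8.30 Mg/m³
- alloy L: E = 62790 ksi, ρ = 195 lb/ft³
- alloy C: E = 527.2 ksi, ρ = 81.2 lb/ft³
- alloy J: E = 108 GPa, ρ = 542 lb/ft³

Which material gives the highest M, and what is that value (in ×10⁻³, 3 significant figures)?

alloy L, M = 2.42×10⁻³

Convert each candidate to consistent units, then evaluate M:
  alloy G: E = 187.2 GPa, ρ = 8093 kg/m³
  alloy Z: E = 216.7 GPa, ρ = 8300 kg/m³
  alloy L: E = 432.9 GPa, ρ = 3124 kg/m³
  alloy C: E = 3.635 GPa, ρ = 1301 kg/m³
  alloy J: E = 108.0 GPa, ρ = 8682 kg/m³
  alloy L: M = 2.42×10⁻³
  alloy C: M = 1.18×10⁻³
  alloy Z: M = 0.724×10⁻³
  alloy G: M = 0.707×10⁻³
  alloy J: M = 0.549×10⁻³
Alloy L has the largest M.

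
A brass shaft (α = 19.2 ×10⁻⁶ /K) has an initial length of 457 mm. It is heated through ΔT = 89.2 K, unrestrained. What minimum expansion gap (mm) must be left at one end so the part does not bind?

ΔL = α·L₀·ΔT = 19.2×10⁻⁶ × 457 mm × 89.20 K = 0.783 mm.

0.783 mm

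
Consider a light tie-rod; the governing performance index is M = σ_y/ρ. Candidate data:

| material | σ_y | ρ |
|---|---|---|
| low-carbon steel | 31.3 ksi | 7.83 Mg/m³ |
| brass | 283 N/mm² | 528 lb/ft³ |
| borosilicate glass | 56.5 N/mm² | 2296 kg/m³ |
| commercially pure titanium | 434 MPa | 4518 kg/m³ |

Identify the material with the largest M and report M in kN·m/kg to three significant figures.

commercially pure titanium, M = 96.1 kN·m/kg

After converting to SI:
  low-carbon steel: σ_y = 215.8 MPa, ρ = 7830 kg/m³
  brass: σ_y = 283.0 MPa, ρ = 8458 kg/m³
  borosilicate glass: σ_y = 56.50 MPa, ρ = 2296 kg/m³
  commercially pure titanium: σ_y = 434.0 MPa, ρ = 4518 kg/m³
  commercially pure titanium: M = 96.1 kN·m/kg
  brass: M = 33.5 kN·m/kg
  low-carbon steel: M = 27.6 kN·m/kg
  borosilicate glass: M = 24.6 kN·m/kg
Highest index: commercially pure titanium.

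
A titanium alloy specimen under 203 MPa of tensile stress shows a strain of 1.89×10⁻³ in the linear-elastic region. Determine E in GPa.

E = σ/ε = 203 MPa / 1.89×10⁻³ = 107400 MPa = 107 GPa.

107 GPa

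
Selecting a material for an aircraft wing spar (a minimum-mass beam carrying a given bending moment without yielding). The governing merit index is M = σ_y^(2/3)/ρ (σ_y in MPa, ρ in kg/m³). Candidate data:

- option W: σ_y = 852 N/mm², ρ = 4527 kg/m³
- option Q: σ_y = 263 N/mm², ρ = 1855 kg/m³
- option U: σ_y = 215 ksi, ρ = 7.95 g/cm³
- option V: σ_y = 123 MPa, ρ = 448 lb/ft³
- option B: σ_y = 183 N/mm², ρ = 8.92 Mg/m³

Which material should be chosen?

option Q

Putting every candidate on a common basis:
  option W: σ_y = 852.0 MPa, ρ = 4527 kg/m³
  option Q: σ_y = 263.0 MPa, ρ = 1855 kg/m³
  option U: σ_y = 1482 MPa, ρ = 7950 kg/m³
  option V: σ_y = 123.0 MPa, ρ = 7176 kg/m³
  option B: σ_y = 183.0 MPa, ρ = 8920 kg/m³
  option Q: M = 22.1×10⁻³
  option W: M = 19.9×10⁻³
  option U: M = 16.4×10⁻³
  option B: M = 3.61×10⁻³
  option V: M = 3.45×10⁻³
Option Q has the largest M.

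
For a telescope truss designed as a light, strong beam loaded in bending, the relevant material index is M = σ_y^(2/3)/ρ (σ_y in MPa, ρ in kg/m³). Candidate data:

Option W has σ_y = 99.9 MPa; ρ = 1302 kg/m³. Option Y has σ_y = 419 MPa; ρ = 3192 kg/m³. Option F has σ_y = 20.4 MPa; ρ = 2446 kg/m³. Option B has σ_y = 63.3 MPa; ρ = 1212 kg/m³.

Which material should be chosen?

option Y

Evaluate M for each candidate:
  option Y: M = 17.5×10⁻³
  option W: M = 16.5×10⁻³
  option B: M = 13.1×10⁻³
  option F: M = 3.05×10⁻³
Option Y ranks first.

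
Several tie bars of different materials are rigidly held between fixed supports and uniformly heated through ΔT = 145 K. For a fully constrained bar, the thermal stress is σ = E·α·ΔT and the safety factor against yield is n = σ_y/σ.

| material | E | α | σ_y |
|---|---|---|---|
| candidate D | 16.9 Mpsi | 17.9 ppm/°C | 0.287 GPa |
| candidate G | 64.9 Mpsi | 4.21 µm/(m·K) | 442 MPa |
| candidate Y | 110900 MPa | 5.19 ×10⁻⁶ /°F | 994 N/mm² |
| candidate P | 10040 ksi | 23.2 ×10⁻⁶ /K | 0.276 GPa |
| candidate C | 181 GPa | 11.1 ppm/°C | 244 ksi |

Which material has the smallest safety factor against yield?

candidate D

In consistent units (E in GPa, α in ×10⁻⁶/K, σ_y in MPa):
  candidate D: E = 116.5, α = 17.9, σ_y = 287.0 → σ = 302 MPa, n = 0.949
  candidate G: E = 447.5, α = 4.21, σ_y = 442.0 → σ = 273 MPa, n = 1.62
  candidate Y: E = 110.9, α = 9.34, σ_y = 994.0 → σ = 150 MPa, n = 6.62
  candidate P: E = 69.22, α = 23.2, σ_y = 276.0 → σ = 233 MPa, n = 1.19
  candidate C: E = 181.0, α = 11.1, σ_y = 1682 → σ = 291 MPa, n = 5.77
Smallest n: candidate D with n = 0.949.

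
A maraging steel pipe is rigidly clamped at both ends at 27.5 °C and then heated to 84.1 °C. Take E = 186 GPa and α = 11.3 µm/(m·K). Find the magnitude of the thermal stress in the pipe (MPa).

119 MPa

ΔT = 56.60 K. Constrained thermal stress σ = E·α·ΔT = 186.0×10³ MPa × 11.3×10⁻⁶ × 56.60 = 119 MPa (compressive).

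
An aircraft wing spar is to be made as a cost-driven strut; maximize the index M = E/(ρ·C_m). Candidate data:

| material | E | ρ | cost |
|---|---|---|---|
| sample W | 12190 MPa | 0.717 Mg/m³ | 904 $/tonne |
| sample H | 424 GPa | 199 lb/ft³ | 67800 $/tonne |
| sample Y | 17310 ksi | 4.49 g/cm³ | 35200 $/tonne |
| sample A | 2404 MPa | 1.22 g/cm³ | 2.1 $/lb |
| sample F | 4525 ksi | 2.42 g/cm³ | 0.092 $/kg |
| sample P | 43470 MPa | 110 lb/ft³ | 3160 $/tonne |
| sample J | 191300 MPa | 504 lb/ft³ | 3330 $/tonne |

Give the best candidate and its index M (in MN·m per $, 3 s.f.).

After converting to SI:
  sample W: E = 12.19 GPa, ρ = 717.0 kg/m³, cost = 0.9040 $/kg
  sample H: E = 424.0 GPa, ρ = 3188 kg/m³, cost = 67.80 $/kg
  sample Y: E = 119.3 GPa, ρ = 4490 kg/m³, cost = 35.20 $/kg
  sample A: E = 2.404 GPa, ρ = 1220 kg/m³, cost = 4.630 $/kg
  sample F: E = 31.20 GPa, ρ = 2420 kg/m³, cost = 0.09200 $/kg
  sample P: E = 43.47 GPa, ρ = 1762 kg/m³, cost = 3.160 $/kg
  sample J: E = 191.3 GPa, ρ = 8073 kg/m³, cost = 3.330 $/kg
  sample F: M = 140 MN·m per $
  sample W: M = 18.8 MN·m per $
  sample P: M = 7.81 MN·m per $
  sample J: M = 7.12 MN·m per $
  sample H: M = 1.96 MN·m per $
  sample Y: M = 0.755 MN·m per $
  sample A: M = 0.426 MN·m per $
Highest index: sample F.

sample F, M = 140 MN·m per $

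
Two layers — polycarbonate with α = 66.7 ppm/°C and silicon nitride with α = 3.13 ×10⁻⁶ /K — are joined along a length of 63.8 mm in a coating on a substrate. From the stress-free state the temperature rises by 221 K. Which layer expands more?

polycarbonate

α(polycarbonate) = 66.7×10⁻⁶/K vs α(silicon nitride) = 3.13×10⁻⁶/K.
Higher α expands more for the same ΔT: polycarbonate.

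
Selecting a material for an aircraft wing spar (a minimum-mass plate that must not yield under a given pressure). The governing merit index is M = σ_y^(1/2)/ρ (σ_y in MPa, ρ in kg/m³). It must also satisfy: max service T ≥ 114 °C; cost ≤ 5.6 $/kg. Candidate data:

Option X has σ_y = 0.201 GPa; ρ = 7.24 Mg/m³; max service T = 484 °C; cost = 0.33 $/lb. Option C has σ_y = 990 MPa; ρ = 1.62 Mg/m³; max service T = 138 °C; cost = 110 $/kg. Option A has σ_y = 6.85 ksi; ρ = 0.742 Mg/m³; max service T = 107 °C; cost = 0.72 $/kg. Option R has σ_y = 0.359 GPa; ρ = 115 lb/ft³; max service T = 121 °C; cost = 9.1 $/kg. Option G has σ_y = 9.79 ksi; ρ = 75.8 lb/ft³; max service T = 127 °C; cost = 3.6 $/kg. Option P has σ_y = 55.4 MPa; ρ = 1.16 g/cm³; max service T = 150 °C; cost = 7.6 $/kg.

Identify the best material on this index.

Screen on constraints: max service T ≥ 114 °C; cost ≤ 5.6 $/kg. Survivors: option X, option G.
Normalizing units and computing the index:
  option X: σ_y = 201.0 MPa, ρ = 7240 kg/m³
  option G: σ_y = 67.50 MPa, ρ = 1214 kg/m³
  option G: M = 6.77×10⁻³
  option X: M = 1.96×10⁻³
Highest index: option G.

option G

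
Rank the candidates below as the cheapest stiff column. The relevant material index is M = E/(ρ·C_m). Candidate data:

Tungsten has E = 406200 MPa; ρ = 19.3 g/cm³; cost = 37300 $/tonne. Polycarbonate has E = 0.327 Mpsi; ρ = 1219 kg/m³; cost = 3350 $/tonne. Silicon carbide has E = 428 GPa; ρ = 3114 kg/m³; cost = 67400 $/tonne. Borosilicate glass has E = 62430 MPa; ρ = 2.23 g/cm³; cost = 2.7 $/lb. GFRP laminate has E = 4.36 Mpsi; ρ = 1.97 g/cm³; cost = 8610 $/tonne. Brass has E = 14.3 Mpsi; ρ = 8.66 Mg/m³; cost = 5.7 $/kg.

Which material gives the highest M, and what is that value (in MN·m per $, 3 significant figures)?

borosilicate glass, M = 4.70 MN·m per $

Putting every candidate on a common basis:
  tungsten: E = 406.2 GPa, ρ = 19300 kg/m³, cost = 37.30 $/kg
  polycarbonate: E = 2.255 GPa, ρ = 1219 kg/m³, cost = 3.350 $/kg
  silicon carbide: E = 428.0 GPa, ρ = 3114 kg/m³, cost = 67.40 $/kg
  borosilicate glass: E = 62.43 GPa, ρ = 2230 kg/m³, cost = 5.952 $/kg
  GFRP laminate: E = 30.06 GPa, ρ = 1970 kg/m³, cost = 8.610 $/kg
  brass: E = 98.60 GPa, ρ = 8660 kg/m³, cost = 5.700 $/kg
  borosilicate glass: M = 4.70 MN·m per $
  silicon carbide: M = 2.04 MN·m per $
  brass: M = 2.00 MN·m per $
  GFRP laminate: M = 1.77 MN·m per $
  tungsten: M = 0.564 MN·m per $
  polycarbonate: M = 0.552 MN·m per $
Borosilicate glass ranks first.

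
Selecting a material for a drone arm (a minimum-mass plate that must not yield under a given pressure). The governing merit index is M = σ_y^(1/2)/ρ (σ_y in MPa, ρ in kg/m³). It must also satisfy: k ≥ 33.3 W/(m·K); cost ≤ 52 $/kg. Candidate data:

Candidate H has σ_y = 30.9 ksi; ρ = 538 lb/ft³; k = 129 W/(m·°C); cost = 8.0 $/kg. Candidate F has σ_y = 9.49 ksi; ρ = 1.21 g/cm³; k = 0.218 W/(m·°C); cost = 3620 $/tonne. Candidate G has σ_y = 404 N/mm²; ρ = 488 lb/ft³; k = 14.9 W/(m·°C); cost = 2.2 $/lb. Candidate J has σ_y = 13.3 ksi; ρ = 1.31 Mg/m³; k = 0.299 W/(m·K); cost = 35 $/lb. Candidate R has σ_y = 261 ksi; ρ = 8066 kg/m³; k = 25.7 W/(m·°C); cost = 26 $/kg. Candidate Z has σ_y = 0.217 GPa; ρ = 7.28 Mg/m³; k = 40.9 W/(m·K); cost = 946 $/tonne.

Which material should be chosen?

Screen on constraints: k ≥ 33.3 W/(m·K); cost ≤ 52 $/kg. Survivors: candidate H, candidate Z.
After converting to SI:
  candidate H: σ_y = 213.0 MPa, ρ = 8618 kg/m³
  candidate Z: σ_y = 217.0 MPa, ρ = 7280 kg/m³
  candidate Z: M = 2.02×10⁻³
  candidate H: M = 1.69×10⁻³
Candidate Z ranks first.

candidate Z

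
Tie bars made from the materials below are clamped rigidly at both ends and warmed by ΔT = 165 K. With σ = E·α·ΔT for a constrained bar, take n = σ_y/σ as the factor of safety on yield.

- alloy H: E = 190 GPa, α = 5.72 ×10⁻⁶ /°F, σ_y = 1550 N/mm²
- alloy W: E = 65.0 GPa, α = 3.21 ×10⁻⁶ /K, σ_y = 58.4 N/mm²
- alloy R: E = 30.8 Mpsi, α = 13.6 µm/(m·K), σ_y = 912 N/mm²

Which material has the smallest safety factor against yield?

Per material, after unit conversion:
  alloy H: E = 190.0, α = 10.3, σ_y = 1550 → σ = 323 MPa, n = 4.80
  alloy W: E = 65.00, α = 3.21, σ_y = 58.40 → σ = 34.4 MPa, n = 1.70
  alloy R: E = 212.4, α = 13.6, σ_y = 912.0 → σ = 477 MPa, n = 1.91
Smallest n: alloy W with n = 1.70.

alloy W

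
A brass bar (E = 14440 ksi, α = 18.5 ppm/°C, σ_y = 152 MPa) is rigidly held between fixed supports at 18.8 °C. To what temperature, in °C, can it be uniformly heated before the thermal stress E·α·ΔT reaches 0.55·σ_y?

E = 14440 ksi = 99.56 GPa.
E·α·ΔT = 83.60 MPa ⇒ ΔT = 83.60 / (99.56×10³ × 18.5×10⁻⁶) = 45.39 K.
T = 18.8 + 45.39 = 64.19 °C.

64.2 °C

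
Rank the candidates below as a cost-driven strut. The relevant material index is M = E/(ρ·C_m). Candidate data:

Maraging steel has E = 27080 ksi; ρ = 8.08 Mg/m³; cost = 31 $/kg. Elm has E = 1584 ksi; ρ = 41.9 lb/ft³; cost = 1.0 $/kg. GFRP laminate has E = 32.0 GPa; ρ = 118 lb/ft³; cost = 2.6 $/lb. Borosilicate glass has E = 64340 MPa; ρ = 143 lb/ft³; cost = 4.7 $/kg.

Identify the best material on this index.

Normalizing units and computing the index:
  maraging steel: E = 186.7 GPa, ρ = 8080 kg/m³, cost = 31.00 $/kg
  elm: E = 10.92 GPa, ρ = 671.2 kg/m³, cost = 1.000 $/kg
  GFRP laminate: E = 32.00 GPa, ρ = 1890 kg/m³, cost = 5.732 $/kg
  borosilicate glass: E = 64.34 GPa, ρ = 2291 kg/m³, cost = 4.700 $/kg
  elm: M = 16.3 MN·m per $
  borosilicate glass: M = 5.98 MN·m per $
  GFRP laminate: M = 2.95 MN·m per $
  maraging steel: M = 0.745 MN·m per $
Highest index: elm.

elm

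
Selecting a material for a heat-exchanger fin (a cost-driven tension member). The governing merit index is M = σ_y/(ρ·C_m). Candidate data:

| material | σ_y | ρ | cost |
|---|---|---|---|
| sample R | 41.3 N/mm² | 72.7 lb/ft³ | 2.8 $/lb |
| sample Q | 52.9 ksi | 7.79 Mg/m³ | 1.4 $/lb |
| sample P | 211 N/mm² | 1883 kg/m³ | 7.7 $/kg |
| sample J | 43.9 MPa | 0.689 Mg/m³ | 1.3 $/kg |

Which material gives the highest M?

Convert each candidate to consistent units, then evaluate M:
  sample R: σ_y = 41.30 MPa, ρ = 1165 kg/m³, cost = 6.173 $/kg
  sample Q: σ_y = 364.7 MPa, ρ = 7790 kg/m³, cost = 3.086 $/kg
  sample P: σ_y = 211.0 MPa, ρ = 1883 kg/m³, cost = 7.700 $/kg
  sample J: σ_y = 43.90 MPa, ρ = 689.0 kg/m³, cost = 1.300 $/kg
  sample J: M = 49.0 kN·m per $
  sample Q: M = 15.2 kN·m per $
  sample P: M = 14.6 kN·m per $
  sample R: M = 5.75 kN·m per $
Highest index: sample J.

sample J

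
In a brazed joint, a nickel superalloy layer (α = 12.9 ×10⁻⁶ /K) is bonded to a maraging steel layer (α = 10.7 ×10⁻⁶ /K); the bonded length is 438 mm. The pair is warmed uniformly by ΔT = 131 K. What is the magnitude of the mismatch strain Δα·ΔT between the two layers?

2.88×10⁻⁴

Δα = |12.9 − 10.7|×10⁻⁶/K = 2.20×10⁻⁶/K.
Mismatch strain = Δα·ΔT = 2.20×10⁻⁶ × 131.0 = 2.88×10⁻⁴.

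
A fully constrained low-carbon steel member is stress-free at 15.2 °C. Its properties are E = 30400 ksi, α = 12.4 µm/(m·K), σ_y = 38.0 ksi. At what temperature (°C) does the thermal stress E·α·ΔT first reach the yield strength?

116 °C

E = 30400 ksi = 209.6 GPa.
σ_y = 38.0 ksi = 262.0 MPa.
E·α·ΔT = 262.0 MPa ⇒ ΔT = 262.0 / (209.6×10³ × 12.4×10⁻⁶) = 100.8 K.
T = 15.2 + 100.8 = 116.0 °C.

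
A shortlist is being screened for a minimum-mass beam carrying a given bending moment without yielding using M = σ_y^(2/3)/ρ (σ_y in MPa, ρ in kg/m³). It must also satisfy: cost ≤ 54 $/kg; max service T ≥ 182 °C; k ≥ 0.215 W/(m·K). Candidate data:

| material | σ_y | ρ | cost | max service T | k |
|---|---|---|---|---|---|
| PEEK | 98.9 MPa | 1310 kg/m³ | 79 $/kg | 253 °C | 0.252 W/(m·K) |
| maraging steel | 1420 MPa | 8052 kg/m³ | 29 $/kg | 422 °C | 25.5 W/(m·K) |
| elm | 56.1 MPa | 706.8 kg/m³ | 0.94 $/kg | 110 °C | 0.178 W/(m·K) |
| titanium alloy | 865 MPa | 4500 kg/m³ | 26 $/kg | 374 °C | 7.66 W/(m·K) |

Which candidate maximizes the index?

titanium alloy

Screen on constraints: cost ≤ 54 $/kg; max service T ≥ 182 °C; k ≥ 0.215 W/(m·K). Survivors: maraging steel, titanium alloy.
Computing M directly (units already consistent):
  titanium alloy: M = 20.2×10⁻³
  maraging steel: M = 15.7×10⁻³
Titanium alloy ranks first.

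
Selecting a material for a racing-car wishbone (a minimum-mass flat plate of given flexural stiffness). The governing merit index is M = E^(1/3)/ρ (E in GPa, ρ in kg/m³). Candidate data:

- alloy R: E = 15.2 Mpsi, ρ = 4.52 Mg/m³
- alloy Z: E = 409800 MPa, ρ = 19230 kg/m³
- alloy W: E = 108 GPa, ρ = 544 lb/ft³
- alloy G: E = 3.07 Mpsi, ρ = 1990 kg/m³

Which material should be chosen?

In SI units:
  alloy R: E = 104.8 GPa, ρ = 4520 kg/m³
  alloy Z: E = 409.8 GPa, ρ = 19230 kg/m³
  alloy W: E = 108.0 GPa, ρ = 8714 kg/m³
  alloy G: E = 21.17 GPa, ρ = 1990 kg/m³
  alloy G: M = 1.39×10⁻³
  alloy R: M = 1.04×10⁻³
  alloy W: M = 0.546×10⁻³
  alloy Z: M = 0.386×10⁻³
Alloy G has the largest M.

alloy G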